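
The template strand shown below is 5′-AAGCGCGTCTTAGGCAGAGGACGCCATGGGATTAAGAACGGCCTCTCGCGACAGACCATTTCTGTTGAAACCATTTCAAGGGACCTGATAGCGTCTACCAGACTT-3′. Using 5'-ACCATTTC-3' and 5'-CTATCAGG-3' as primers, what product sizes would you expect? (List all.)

The forward primer ACCATTTC matches the top strand at positions 55–62, 70–77.
The reverse primer's reverse complement is CCTGATAG, matching at positions 84–91.
Each forward site pairs with the reverse site to give a product ending at position 91: sizes 37, 22 bp.

37 bp, 22 bp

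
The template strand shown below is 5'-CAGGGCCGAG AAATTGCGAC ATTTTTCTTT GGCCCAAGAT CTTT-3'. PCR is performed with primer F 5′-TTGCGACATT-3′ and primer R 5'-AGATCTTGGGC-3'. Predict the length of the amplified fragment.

Forward primer TTGCGACATT is found on the top strand at positions 14–23.
Reverse complement of the reverse primer: GCCCAAGATCT. This occurs on the top strand at positions 32–42.
The product runs from position 14 to position 42, so its length is 42 − 14 + 1 = 29 bp.

29 bp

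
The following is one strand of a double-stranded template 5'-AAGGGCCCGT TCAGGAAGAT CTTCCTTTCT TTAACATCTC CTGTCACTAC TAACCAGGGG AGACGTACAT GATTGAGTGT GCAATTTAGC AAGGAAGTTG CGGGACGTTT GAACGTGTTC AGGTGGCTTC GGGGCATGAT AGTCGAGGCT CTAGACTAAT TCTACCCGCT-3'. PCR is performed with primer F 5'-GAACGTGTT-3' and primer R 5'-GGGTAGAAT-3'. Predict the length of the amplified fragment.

57 bp

Forward primer GAACGTGTT is found on the top strand at positions 111–119.
Taking the reverse complement of GGGTAGAAT gives ATTCTACCC, found at positions 159–167 on the template; the primer anneals here to the top strand with its 3' end pointing upstream.
Product length = (reverse-primer end) − (forward-primer start) + 1 = 167 − 111 + 1 = 57 bp.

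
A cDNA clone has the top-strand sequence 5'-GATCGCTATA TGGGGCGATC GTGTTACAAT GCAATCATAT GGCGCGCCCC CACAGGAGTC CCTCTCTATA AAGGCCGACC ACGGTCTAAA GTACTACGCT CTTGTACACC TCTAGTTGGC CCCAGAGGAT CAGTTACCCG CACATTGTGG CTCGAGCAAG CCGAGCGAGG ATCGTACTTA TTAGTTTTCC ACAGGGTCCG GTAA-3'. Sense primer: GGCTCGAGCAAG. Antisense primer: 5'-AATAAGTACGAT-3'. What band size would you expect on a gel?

34 bp

Forward primer GGCTCGAGCAAG is found on the top strand at positions 149–160.
Reverse complement of the reverse primer: ATCGTACTTATT. This occurs on the top strand at positions 171–182.
Amplicon spans positions 149–182: 34 bp.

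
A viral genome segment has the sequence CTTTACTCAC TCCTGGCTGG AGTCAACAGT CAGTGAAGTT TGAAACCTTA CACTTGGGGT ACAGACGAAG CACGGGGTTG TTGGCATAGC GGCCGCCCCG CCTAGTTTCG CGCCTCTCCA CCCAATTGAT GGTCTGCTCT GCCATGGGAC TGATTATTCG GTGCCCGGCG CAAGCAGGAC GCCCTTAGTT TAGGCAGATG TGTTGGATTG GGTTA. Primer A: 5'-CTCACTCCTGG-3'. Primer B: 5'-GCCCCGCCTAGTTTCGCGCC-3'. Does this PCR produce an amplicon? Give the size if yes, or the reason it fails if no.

No product — both primers anneal to the same strand and extend in the same direction.

Primer A (CTCACTCCTGG) matches the top strand at positions 6–16 (3' end points downstream).
Primer B (GCCCCGCCTAGTTTCGCGCC) also matches the top strand directly, at positions 95–114 — its reverse complement GGCGCGAAACTAGGCGGGGC is not present.
Both primers anneal to the bottom strand with 3' ends pointing the same way, so neither can prime synthesis back toward the other.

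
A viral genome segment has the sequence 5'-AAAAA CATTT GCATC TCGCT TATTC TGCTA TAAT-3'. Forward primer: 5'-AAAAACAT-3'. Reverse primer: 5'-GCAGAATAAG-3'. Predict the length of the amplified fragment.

Forward primer AAAAACAT is found on the top strand at positions 1–8.
Reverse complement of the reverse primer: CTTATTCTGC. This occurs on the top strand at positions 19–28.
The product runs from position 1 to position 28, so its length is 28 − 1 + 1 = 28 bp.

28 bp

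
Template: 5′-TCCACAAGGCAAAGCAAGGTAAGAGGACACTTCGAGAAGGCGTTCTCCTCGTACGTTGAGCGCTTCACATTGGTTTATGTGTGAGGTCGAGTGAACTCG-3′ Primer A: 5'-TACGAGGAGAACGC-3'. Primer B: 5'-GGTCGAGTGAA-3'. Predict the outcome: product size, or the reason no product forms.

No product — the primers' 3' ends point away from each other.

Primer A (TACGAGGAGAACGC) has reverse complement GCGTTCTCCTCGTA, which matches the top strand at positions 40–53; primer A anneals to the top strand there with its 3' end pointing upstream toward position 40.
Primer B (GGTCGAGTGAA) matches the top strand directly at positions 85–95; it anneals to the bottom strand with its 3' end pointing downstream toward position 95.
The 3' ends diverge (primer A extends toward position 1, primer B toward position 99), so the primers never converge on a shared product.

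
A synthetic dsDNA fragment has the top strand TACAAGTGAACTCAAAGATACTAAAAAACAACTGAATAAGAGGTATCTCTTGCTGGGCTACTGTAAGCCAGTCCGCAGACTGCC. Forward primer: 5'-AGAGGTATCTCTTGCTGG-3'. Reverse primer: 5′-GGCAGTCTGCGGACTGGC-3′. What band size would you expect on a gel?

The forward primer matches the template at positions 39–56.
Reverse complement of the reverse primer: GCCAGTCCGCAGACTGCC. This occurs on the top strand at positions 67–84.
The product runs from position 39 to position 84, so its length is 84 − 39 + 1 = 46 bp.

46 bp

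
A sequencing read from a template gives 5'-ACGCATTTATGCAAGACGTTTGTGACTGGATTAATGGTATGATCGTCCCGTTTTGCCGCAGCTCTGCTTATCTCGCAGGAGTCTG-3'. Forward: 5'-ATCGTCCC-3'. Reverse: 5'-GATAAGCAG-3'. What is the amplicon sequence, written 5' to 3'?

5'-ATCGTCCCGTTTTGCCGCAGCTCTGCTTATC-3'

Forward primer ATCGTCCC is found on the top strand at positions 42–49.
Taking the reverse complement of GATAAGCAG gives CTGCTTATC, found at positions 64–72 on the template; the primer anneals here to the top strand with its 3' end pointing upstream.
The product is the template from position 42 through 72 (31 bp).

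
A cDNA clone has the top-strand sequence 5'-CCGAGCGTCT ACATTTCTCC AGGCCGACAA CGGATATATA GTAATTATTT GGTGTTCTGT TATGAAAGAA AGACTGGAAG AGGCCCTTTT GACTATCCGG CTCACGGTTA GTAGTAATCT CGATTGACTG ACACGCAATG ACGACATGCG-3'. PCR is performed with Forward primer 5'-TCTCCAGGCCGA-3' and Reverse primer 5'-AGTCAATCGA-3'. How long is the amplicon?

The forward primer matches the template at positions 16–27.
Taking the reverse complement of AGTCAATCGA gives TCGATTGACT, found at positions 120–129 on the template; the primer anneals here to the top strand with its 3' end pointing upstream.
The product runs from position 16 to position 129, so its length is 129 − 16 + 1 = 114 bp.

114 bp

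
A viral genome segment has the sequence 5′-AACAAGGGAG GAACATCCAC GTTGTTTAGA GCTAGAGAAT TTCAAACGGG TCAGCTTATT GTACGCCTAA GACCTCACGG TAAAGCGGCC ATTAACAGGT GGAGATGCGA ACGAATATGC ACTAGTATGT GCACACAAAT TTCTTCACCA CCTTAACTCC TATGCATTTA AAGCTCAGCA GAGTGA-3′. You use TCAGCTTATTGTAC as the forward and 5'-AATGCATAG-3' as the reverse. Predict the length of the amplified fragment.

The forward primer matches the template at positions 51–64.
Reverse complement of the reverse primer: CTATGCATT. This occurs on the top strand at positions 160–168.
Product length = (reverse-primer end) − (forward-primer start) + 1 = 168 − 51 + 1 = 118 bp.

118 bp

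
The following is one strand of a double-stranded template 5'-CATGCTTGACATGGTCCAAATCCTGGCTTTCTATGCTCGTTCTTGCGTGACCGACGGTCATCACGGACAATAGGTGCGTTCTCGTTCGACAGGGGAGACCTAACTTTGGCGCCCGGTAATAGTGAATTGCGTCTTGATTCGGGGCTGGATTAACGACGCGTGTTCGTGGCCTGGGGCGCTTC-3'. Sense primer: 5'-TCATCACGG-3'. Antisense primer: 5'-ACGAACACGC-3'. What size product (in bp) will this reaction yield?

Forward primer TCATCACGG is found on the top strand at positions 58–66.
The reverse primer's reverse complement is GCGTGTTCGT, which matches the template at positions 158–167.
Amplicon spans positions 58–167: 110 bp.

110 bp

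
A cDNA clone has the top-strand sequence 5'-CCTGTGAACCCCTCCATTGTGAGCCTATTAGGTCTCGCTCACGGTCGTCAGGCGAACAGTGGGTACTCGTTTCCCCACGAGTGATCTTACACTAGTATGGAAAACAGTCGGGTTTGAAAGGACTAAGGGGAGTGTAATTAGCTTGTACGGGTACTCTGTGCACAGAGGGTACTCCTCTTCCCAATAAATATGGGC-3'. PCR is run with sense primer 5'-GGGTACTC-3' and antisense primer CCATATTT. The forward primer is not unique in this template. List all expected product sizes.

The forward primer GGGTACTC matches the top strand at positions 61–68, 149–156, 167–174.
The reverse primer's reverse complement is AAATATGG, matching at positions 186–193.
Each forward site pairs with the reverse site to give a product ending at position 193: sizes 133, 45, 27 bp.

133 bp, 45 bp, 27 bp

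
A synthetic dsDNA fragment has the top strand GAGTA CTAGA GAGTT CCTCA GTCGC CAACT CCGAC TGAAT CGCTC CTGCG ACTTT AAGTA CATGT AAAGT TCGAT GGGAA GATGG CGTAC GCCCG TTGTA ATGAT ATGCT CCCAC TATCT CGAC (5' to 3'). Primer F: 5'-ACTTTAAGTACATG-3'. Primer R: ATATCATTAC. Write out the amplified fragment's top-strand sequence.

Scanning the template, ACTTTAAGTACATG occurs at positions 51–64; this primer anneals to the bottom strand there with its 3' end pointing downstream.
Reverse complement of the reverse primer: GTAATGATAT. This occurs on the top strand at positions 98–107.
The product is the template from position 51 through 107 (57 bp).

5'-ACTTTAAGTACATGTAAAGTTCGATGGGAAGATGGCGTACGCCCGTTGTAATGATAT-3'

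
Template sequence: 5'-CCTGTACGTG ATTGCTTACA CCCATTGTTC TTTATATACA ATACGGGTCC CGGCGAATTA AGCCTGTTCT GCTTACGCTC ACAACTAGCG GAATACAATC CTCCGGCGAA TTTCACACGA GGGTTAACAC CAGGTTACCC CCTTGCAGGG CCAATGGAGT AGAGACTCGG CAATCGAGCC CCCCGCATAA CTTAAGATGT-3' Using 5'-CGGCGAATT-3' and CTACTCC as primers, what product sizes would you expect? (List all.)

112 bp, 59 bp

The forward primer CGGCGAATT matches the top strand at positions 51–59, 104–112.
The reverse primer's reverse complement is GGAGTAG, matching at positions 156–162.
Each forward site pairs with the reverse site to give a product ending at position 162: sizes 112, 59 bp.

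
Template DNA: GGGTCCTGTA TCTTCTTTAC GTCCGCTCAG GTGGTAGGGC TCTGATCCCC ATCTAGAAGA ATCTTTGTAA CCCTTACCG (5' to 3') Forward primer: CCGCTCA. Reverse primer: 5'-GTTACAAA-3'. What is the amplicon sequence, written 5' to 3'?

5'-CCGCTCAGGTGGTAGGGCTCTGATCCCCATCTAGAAGAATCTTTGTAAC-3'

Forward primer CCGCTCA is found on the top strand at positions 23–29.
The reverse primer's reverse complement is TTTGTAAC, which matches the template at positions 64–71.
The product is the template from position 23 through 71 (49 bp).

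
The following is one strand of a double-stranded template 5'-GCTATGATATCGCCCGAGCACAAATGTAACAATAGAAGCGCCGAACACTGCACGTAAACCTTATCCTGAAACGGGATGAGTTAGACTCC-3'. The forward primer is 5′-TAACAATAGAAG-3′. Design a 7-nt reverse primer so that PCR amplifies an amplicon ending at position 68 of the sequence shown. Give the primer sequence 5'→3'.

The forward primer binds at positions 27–38; the product's 3' end on the top strand is position 68.
The reverse primer anneals to the top strand over positions 62–68, i.e. to TATCCTG.
Its sequence written 5'→3' is the reverse complement: CAGGATA.

5'-CAGGATA-3'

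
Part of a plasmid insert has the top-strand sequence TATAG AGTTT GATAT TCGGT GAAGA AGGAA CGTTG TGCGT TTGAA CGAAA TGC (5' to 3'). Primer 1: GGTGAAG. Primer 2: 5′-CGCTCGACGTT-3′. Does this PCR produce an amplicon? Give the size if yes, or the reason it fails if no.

Primer 2 (CGCTCGACGTT) does not match the top strand, and its reverse complement AACGTCGAGCG does not match either.
With no annealing site for primer 2, no amplification occurs.

No product — primer 2 has no binding site in the template.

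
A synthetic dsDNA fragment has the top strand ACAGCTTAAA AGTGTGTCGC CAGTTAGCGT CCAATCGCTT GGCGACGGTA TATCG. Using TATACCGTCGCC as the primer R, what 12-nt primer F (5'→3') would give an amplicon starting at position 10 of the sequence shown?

5'-AAGTGTGTCGCC-3'

The reverse primer's reverse complement GGCGACGGTATA matches the template at positions 41–52; the product starts at position 10.
The forward primer is identical to the top strand over positions 10–21: AAGTGTGTCGCC.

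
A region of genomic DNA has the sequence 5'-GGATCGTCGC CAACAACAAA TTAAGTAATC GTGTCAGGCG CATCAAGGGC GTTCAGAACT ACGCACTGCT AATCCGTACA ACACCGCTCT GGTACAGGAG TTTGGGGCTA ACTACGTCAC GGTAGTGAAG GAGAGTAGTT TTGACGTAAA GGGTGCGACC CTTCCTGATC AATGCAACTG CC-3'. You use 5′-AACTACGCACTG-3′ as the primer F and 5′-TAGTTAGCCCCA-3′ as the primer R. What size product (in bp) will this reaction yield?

The forward primer matches the template at positions 57–68.
Taking the reverse complement of TAGTTAGCCCCA gives TGGGGCTAACTA, found at positions 103–114 on the template; the primer anneals here to the top strand with its 3' end pointing upstream.
The product runs from position 57 to position 114, so its length is 114 − 57 + 1 = 58 bp.

58 bp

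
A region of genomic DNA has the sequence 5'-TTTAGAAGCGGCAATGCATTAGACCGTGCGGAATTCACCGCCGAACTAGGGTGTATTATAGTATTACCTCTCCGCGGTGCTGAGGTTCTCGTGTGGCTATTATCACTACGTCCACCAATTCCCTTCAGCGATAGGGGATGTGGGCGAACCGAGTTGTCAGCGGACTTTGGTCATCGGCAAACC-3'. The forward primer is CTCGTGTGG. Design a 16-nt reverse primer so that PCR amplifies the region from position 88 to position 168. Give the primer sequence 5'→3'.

The product's 3' end on the top strand is position 168.
The reverse primer anneals to the top strand over positions 153–168, i.e. to GTTGTCAGCGGACTTT.
Its sequence written 5'→3' is the reverse complement: AAAGTCCGCTGACAAC.

5'-AAAGTCCGCTGACAAC-3'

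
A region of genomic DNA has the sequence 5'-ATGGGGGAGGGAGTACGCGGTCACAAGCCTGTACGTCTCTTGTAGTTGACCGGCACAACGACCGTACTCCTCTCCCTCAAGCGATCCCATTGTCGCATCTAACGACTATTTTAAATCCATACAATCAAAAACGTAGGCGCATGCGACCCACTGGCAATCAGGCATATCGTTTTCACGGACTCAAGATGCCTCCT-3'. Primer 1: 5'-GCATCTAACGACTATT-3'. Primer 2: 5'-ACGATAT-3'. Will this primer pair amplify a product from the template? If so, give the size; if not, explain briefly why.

Primer 1 (GCATCTAACGACTATT) matches the top strand at positions 95–110; it acts as a forward primer.
Primer 2's reverse complement is ATATCGT, matching the top strand at positions 164–170; it acts as a reverse primer.
The 3' ends face each other across positions 95–170, giving a 76 bp product.

Yes — a 76 bp product.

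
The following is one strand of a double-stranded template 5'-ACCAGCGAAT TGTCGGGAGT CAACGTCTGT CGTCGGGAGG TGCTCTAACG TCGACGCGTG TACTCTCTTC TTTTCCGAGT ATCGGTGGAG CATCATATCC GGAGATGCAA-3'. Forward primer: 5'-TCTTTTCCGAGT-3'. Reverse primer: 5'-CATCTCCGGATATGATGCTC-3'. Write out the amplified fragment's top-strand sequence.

Scanning the template, TCTTTTCCGAGT occurs at positions 69–80; this primer anneals to the bottom strand there with its 3' end pointing downstream.
Taking the reverse complement of CATCTCCGGATATGATGCTC gives GAGCATCATATCCGGAGATG, found at positions 88–107 on the template; the primer anneals here to the top strand with its 3' end pointing upstream.
The product is the template from position 69 through 107 (39 bp).

5'-TCTTTTCCGAGTATCGGTGGAGCATCATATCCGGAGATG-3'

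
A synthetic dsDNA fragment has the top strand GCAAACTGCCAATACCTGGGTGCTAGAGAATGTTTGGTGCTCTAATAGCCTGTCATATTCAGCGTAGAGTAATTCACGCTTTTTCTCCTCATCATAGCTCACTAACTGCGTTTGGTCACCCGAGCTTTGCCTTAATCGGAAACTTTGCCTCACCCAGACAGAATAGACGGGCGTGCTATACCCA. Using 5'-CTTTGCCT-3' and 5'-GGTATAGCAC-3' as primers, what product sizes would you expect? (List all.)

The forward primer CTTTGCCT matches the top strand at positions 125–132, 143–150.
The reverse primer's reverse complement is GTGCTATACC, matching at positions 173–182.
Each forward site pairs with the reverse site to give a product ending at position 182: sizes 58, 40 bp.

58 bp, 40 bp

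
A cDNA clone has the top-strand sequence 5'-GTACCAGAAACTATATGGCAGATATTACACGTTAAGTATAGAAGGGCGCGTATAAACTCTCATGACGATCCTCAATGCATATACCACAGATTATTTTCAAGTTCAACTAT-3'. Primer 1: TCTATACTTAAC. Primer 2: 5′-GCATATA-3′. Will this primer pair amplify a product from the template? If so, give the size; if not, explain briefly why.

No product — the primers' 3' ends point away from each other.

Primer 1 (TCTATACTTAAC) has reverse complement GTTAAGTATAGA, which matches the top strand at positions 31–42; primer 1 anneals to the top strand there with its 3' end pointing upstream toward position 31.
Primer 2 (GCATATA) matches the top strand directly at positions 77–83; it anneals to the bottom strand with its 3' end pointing downstream toward position 83.
The 3' ends diverge (primer 1 extends toward position 1, primer 2 toward position 110), so the primers never converge on a shared product.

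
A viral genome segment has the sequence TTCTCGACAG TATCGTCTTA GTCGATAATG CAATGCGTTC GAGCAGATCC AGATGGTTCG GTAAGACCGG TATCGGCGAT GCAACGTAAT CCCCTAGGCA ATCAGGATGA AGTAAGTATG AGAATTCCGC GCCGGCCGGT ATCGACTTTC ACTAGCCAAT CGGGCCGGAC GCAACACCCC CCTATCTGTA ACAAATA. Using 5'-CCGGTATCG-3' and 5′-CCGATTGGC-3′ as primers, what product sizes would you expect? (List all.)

97 bp, 28 bp

The forward primer CCGGTATCG matches the top strand at positions 67–75, 136–144.
The reverse primer's reverse complement is GCCAATCGG, matching at positions 155–163.
Each forward site pairs with the reverse site to give a product ending at position 163: sizes 97, 28 bp.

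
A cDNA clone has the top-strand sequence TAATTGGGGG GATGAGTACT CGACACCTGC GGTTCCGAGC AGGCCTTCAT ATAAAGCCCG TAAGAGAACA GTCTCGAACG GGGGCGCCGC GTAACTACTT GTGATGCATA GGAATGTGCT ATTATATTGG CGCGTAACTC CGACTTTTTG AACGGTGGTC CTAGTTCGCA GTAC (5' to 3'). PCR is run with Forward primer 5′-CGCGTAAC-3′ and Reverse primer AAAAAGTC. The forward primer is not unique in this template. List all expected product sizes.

The forward primer CGCGTAAC matches the top strand at positions 88–95, 131–138.
The reverse primer's reverse complement is GACTTTTT, matching at positions 142–149.
Each forward site pairs with the reverse site to give a product ending at position 149: sizes 62, 19 bp.

62 bp, 19 bp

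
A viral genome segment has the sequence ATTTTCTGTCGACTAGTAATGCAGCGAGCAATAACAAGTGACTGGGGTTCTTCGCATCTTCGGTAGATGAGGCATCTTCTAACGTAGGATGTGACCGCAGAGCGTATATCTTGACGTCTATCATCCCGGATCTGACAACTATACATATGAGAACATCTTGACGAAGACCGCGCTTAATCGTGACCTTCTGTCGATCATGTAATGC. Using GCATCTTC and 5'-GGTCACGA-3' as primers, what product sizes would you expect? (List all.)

The forward primer GCATCTTC matches the top strand at positions 54–61, 72–79.
The reverse primer's reverse complement is TCGTGACC, matching at positions 178–185.
Each forward site pairs with the reverse site to give a product ending at position 185: sizes 132, 114 bp.

132 bp, 114 bp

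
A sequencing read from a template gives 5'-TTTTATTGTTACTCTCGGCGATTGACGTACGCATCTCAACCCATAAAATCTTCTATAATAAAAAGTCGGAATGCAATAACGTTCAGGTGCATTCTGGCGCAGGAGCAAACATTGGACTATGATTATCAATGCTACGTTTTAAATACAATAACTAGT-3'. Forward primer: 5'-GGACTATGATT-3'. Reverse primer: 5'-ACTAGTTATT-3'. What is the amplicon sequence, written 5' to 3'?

5'-GGACTATGATTATCAATGCTACGTTTTAAATACAATAACTAGT-3'

Forward primer GGACTATGATT is found on the top strand at positions 114–124.
Taking the reverse complement of ACTAGTTATT gives AATAACTAGT, found at positions 147–156 on the template; the primer anneals here to the top strand with its 3' end pointing upstream.
The product is the template from position 114 through 156 (43 bp).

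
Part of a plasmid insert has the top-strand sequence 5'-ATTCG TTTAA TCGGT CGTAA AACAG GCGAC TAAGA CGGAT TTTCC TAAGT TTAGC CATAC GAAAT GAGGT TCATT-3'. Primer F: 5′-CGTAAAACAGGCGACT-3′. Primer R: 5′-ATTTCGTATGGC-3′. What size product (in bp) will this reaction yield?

50 bp

The forward primer matches the template at positions 16–31.
Taking the reverse complement of ATTTCGTATGGC gives GCCATACGAAAT, found at positions 54–65 on the template; the primer anneals here to the top strand with its 3' end pointing upstream.
Product length = (reverse-primer end) − (forward-primer start) + 1 = 65 − 16 + 1 = 50 bp.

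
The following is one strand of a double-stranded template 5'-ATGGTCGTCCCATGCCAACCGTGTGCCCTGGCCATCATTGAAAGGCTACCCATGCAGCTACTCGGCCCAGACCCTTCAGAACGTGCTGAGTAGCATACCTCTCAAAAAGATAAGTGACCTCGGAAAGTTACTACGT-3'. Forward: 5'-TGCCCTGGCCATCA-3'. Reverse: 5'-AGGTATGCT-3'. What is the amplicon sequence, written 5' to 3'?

5'-TGCCCTGGCCATCATTGAAAGGCTACCCATGCAGCTACTCGGCCCAGACCCTTCAGAACGTGCTGAGTAGCATACCT-3'

Forward primer TGCCCTGGCCATCA is found on the top strand at positions 24–37.
The reverse primer's reverse complement is AGCATACCT, which matches the template at positions 92–100.
The product is the template from position 24 through 100 (77 bp).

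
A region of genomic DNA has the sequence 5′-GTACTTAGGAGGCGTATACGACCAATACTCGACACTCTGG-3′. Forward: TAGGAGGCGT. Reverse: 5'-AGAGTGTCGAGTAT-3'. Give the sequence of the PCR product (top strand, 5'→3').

Scanning the template, TAGGAGGCGT occurs at positions 6–15; this primer anneals to the bottom strand there with its 3' end pointing downstream.
The reverse primer's reverse complement is ATACTCGACACTCT, which matches the template at positions 25–38.
The product is the template from position 6 through 38 (33 bp).

5'-TAGGAGGCGTATACGACCAATACTCGACACTCT-3'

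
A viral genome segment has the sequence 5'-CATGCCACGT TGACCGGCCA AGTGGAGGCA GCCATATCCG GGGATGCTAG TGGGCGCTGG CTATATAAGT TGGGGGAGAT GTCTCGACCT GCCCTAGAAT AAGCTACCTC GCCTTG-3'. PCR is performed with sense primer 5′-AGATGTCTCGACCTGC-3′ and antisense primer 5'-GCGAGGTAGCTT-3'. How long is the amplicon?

36 bp

Forward primer AGATGTCTCGACCTGC is found on the top strand at positions 77–92.
Taking the reverse complement of GCGAGGTAGCTT gives AAGCTACCTCGC, found at positions 101–112 on the template; the primer anneals here to the top strand with its 3' end pointing upstream.
The product runs from position 77 to position 112, so its length is 112 − 77 + 1 = 36 bp.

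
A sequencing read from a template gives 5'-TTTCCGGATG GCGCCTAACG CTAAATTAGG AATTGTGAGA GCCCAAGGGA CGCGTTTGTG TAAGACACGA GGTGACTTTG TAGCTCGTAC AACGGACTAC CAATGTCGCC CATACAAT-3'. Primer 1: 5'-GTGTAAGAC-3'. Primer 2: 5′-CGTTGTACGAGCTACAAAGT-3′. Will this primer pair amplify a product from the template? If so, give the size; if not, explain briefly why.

Primer 1 (GTGTAAGAC) matches the top strand at positions 58–66; it acts as a forward primer.
Primer 2's reverse complement is ACTTTGTAGCTCGTACAACG, matching the top strand at positions 75–94; it acts as a reverse primer.
The 3' ends face each other across positions 58–94, giving a 37 bp product.

Yes — a 37 bp product.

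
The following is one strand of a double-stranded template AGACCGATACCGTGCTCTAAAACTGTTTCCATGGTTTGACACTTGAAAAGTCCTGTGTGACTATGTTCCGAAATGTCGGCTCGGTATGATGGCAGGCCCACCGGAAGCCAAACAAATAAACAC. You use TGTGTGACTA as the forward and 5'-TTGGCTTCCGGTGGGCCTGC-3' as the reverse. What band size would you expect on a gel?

58 bp

The forward primer matches the template at positions 54–63.
Taking the reverse complement of TTGGCTTCCGGTGGGCCTGC gives GCAGGCCCACCGGAAGCCAA, found at positions 92–111 on the template; the primer anneals here to the top strand with its 3' end pointing upstream.
Amplicon spans positions 54–111: 58 bp.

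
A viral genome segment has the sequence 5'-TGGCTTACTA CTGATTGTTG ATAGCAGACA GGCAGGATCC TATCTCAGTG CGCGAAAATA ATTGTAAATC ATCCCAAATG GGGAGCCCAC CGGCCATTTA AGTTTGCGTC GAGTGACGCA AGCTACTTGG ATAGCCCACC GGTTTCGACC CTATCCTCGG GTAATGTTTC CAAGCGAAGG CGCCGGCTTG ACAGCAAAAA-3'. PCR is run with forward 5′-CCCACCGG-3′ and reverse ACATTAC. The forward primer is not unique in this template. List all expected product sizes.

82 bp, 33 bp

The forward primer CCCACCGG matches the top strand at positions 86–93, 135–142.
The reverse primer's reverse complement is GTAATGT, matching at positions 161–167.
Each forward site pairs with the reverse site to give a product ending at position 167: sizes 82, 33 bp.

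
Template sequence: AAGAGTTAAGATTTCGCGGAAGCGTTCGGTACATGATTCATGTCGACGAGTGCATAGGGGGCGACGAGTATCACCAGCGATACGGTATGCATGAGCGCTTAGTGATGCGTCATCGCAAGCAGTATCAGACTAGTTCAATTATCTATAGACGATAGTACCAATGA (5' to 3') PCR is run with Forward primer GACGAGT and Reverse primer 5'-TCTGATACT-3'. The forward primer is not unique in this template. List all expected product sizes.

The forward primer GACGAGT matches the top strand at positions 45–51, 63–69.
The reverse primer's reverse complement is AGTATCAGA, matching at positions 121–129.
Each forward site pairs with the reverse site to give a product ending at position 129: sizes 85, 67 bp.

85 bp, 67 bp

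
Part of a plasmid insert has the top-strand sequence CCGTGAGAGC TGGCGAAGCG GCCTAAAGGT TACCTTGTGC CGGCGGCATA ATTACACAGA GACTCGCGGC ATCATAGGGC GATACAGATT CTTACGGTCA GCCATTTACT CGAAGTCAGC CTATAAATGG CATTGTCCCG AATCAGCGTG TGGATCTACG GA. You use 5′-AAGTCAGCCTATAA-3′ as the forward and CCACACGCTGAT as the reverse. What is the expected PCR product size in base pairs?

Forward primer AAGTCAGCCTATAA is found on the top strand at positions 113–126.
The reverse primer's reverse complement is ATCAGCGTGTGG, which matches the template at positions 142–153.
Amplicon spans positions 113–153: 41 bp.

41 bp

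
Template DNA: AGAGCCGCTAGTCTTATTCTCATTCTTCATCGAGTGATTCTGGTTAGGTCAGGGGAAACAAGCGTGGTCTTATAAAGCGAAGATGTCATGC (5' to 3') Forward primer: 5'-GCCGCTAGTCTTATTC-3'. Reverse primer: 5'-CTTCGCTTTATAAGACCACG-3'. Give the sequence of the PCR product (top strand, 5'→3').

The forward primer matches the template at positions 4–19.
Reverse complement of the reverse primer: CGTGGTCTTATAAAGCGAAG. This occurs on the top strand at positions 63–82.
The product is the template from position 4 through 82 (79 bp).

5'-GCCGCTAGTCTTATTCTCATTCTTCATCGAGTGATTCTGGTTAGGTCAGGGGAAACAAGCGTGGTCTTATAAAGCGAAG-3'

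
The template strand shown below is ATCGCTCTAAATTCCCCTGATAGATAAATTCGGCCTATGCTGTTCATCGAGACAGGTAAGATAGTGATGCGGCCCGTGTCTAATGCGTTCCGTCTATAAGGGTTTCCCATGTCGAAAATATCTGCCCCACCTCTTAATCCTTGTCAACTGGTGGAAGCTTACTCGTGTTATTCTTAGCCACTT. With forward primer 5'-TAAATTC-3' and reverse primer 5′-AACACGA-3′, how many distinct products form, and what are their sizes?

The forward primer TAAATTC matches the top strand at positions 8–14, 25–31.
The reverse primer's reverse complement is TCGTGTT, matching at positions 163–169.
Each forward site pairs with the reverse site to give a product ending at position 169: sizes 162, 145 bp.

Two products: 162 bp, 145 bp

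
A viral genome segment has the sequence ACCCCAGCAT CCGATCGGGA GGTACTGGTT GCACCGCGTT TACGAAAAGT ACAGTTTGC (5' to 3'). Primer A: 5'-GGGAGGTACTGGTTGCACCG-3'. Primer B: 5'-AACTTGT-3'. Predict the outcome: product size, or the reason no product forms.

Primer B (AACTTGT) does not match the top strand, and its reverse complement ACAAGTT does not match either.
With no annealing site for primer B, no amplification occurs.

No product — primer B has no binding site in the template.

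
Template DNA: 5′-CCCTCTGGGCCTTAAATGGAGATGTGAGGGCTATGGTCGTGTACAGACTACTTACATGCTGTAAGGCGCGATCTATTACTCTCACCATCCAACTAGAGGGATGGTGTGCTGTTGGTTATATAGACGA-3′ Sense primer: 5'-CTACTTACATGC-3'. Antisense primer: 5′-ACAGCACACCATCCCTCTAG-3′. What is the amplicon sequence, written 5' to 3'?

5'-CTACTTACATGCTGTAAGGCGCGATCTATTACTCTCACCATCCAACTAGAGGGATGGTGTGCTGT-3'

Forward primer CTACTTACATGC is found on the top strand at positions 48–59.
Taking the reverse complement of ACAGCACACCATCCCTCTAG gives CTAGAGGGATGGTGTGCTGT, found at positions 93–112 on the template; the primer anneals here to the top strand with its 3' end pointing upstream.
The product is the template from position 48 through 112 (65 bp).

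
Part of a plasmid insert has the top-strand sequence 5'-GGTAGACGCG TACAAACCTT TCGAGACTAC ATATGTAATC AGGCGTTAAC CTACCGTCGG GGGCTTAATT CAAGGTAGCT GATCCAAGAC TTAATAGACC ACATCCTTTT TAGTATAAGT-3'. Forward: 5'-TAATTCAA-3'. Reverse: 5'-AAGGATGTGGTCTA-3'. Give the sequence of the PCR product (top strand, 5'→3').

5'-TAATTCAAGGTAGCTGATCCAAGACTTAATAGACCACATCCTT-3'

Forward primer TAATTCAA is found on the top strand at positions 66–73.
Reverse complement of the reverse primer: TAGACCACATCCTT. This occurs on the top strand at positions 95–108.
The product is the template from position 66 through 108 (43 bp).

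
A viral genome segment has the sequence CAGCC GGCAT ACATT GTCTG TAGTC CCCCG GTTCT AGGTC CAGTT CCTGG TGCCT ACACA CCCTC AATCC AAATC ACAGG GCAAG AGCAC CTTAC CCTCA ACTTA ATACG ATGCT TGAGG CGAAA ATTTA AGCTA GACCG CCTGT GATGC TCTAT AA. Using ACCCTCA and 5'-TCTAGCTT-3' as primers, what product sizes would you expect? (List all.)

The forward primer ACCCTCA matches the top strand at positions 60–66, 94–100.
The reverse primer's reverse complement is AAGCTAGA, matching at positions 130–137.
Each forward site pairs with the reverse site to give a product ending at position 137: sizes 78, 44 bp.

78 bp, 44 bp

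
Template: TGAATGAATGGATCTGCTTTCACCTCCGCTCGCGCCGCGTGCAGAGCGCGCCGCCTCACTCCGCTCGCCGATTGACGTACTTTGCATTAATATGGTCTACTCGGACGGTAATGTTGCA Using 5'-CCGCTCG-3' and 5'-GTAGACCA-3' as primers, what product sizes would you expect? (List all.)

75 bp, 40 bp

The forward primer CCGCTCG matches the top strand at positions 26–32, 61–67.
The reverse primer's reverse complement is TGGTCTAC, matching at positions 93–100.
Each forward site pairs with the reverse site to give a product ending at position 100: sizes 75, 40 bp.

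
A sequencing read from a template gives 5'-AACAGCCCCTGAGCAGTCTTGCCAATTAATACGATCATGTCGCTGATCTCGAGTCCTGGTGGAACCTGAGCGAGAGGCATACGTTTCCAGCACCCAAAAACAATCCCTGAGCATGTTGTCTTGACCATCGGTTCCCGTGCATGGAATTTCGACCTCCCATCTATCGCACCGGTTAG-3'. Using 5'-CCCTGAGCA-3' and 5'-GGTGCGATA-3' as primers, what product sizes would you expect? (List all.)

The forward primer CCCTGAGCA matches the top strand at positions 7–15, 105–113.
The reverse primer's reverse complement is TATCGCACC, matching at positions 162–170.
Each forward site pairs with the reverse site to give a product ending at position 170: sizes 164, 66 bp.

164 bp, 66 bp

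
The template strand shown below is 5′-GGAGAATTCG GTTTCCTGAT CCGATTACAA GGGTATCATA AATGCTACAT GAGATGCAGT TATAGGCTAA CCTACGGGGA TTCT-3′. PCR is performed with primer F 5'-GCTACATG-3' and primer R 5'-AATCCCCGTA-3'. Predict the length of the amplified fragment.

The forward primer matches the template at positions 44–51.
Taking the reverse complement of AATCCCCGTA gives TACGGGGATT, found at positions 73–82 on the template; the primer anneals here to the top strand with its 3' end pointing upstream.
The product runs from position 44 to position 82, so its length is 82 − 44 + 1 = 39 bp.

39 bp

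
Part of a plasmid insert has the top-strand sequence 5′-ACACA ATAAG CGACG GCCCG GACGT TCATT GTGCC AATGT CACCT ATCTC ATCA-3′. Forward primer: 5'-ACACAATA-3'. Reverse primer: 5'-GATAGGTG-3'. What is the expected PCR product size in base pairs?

48 bp

The forward primer matches the template at positions 1–8.
Taking the reverse complement of GATAGGTG gives CACCTATC, found at positions 41–48 on the template; the primer anneals here to the top strand with its 3' end pointing upstream.
Amplicon spans positions 1–48: 48 bp.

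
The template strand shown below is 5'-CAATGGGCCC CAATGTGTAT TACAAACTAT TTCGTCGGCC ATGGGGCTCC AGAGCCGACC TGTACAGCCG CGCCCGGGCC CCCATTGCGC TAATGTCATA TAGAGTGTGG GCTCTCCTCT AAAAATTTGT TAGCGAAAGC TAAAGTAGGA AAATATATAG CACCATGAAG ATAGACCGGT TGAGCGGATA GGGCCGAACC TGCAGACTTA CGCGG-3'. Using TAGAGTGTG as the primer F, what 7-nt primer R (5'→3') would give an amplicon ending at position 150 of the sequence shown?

5'-TCCTACT-3'

The forward primer binds at positions 101–109; the product's 3' end on the top strand is position 150.
The reverse primer anneals to the top strand over positions 144–150, i.e. to AGTAGGA.
Its sequence written 5'→3' is the reverse complement: TCCTACT.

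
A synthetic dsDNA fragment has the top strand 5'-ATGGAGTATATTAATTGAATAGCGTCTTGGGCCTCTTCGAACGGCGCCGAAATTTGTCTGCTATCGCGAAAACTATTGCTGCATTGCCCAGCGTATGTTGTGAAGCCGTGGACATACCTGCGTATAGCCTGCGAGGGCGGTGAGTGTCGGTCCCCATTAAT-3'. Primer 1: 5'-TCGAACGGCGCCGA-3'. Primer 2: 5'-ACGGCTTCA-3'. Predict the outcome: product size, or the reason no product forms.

Primer 1 (TCGAACGGCGCCGA) matches the top strand at positions 37–50; it acts as a forward primer.
Primer 2's reverse complement is TGAAGCCGT, matching the top strand at positions 101–109; it acts as a reverse primer.
The 3' ends face each other across positions 37–109, giving a 73 bp product.

Yes — a 73 bp product.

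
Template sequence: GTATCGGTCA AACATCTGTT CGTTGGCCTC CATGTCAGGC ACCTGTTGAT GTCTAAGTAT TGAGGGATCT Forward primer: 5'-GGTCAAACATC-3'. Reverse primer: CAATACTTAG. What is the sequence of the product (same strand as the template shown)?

5'-GGTCAAACATCTGTTCGTTGGCCTCCATGTCAGGCACCTGTTGATGTCTAAGTATTG-3'

The forward primer matches the template at positions 6–16.
The reverse primer's reverse complement is CTAAGTATTG, which matches the template at positions 53–62.
The product is the template from position 6 through 62 (57 bp).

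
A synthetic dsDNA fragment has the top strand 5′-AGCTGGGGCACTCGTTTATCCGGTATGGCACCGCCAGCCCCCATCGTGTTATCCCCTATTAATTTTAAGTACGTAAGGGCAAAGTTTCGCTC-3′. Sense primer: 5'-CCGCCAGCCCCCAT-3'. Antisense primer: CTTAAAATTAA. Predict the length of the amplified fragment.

39 bp

The forward primer matches the template at positions 31–44.
Reverse complement of the reverse primer: TTAATTTTAAG. This occurs on the top strand at positions 59–69.
The product runs from position 31 to position 69, so its length is 69 − 31 + 1 = 39 bp.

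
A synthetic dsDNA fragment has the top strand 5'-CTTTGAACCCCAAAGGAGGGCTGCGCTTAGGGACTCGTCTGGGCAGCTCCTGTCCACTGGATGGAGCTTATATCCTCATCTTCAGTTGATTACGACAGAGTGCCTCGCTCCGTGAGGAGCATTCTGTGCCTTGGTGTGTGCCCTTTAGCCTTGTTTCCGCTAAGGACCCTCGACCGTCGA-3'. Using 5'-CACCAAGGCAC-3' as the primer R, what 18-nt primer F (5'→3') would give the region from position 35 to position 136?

The reverse primer's reverse complement GTGCCTTGGTG matches the template at positions 126–136; the product starts at position 35.
The forward primer is identical to the top strand over positions 35–52: TCGTCTGGGCAGCTCCTG.

5'-TCGTCTGGGCAGCTCCTG-3'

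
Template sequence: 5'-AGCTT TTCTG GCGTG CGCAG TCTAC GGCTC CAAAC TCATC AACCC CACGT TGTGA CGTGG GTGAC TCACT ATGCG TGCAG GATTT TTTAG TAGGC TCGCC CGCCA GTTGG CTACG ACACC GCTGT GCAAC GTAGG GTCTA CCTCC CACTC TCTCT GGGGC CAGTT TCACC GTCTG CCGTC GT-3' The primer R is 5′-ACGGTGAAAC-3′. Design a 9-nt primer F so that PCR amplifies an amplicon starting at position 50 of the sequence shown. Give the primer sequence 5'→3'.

5'-TTGTGACGT-3'

The reverse primer's reverse complement GTTTCACCGT matches the template at positions 163–172; the product starts at position 50.
The forward primer is identical to the top strand over positions 50–58: TTGTGACGT.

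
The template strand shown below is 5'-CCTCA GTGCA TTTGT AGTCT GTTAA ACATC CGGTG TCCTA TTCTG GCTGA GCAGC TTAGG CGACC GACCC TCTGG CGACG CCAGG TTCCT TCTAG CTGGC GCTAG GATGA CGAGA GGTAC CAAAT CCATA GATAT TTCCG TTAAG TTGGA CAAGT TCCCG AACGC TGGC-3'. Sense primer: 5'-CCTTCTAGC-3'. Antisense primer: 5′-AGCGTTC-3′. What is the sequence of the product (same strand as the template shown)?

5'-CCTTCTAGCTGGCGCTAGGATGACGAGAGGTACCAAATCCATAGATATTTCCGTTAAGTTGGACAAGTTCCCGAACGCT-3'

Scanning the template, CCTTCTAGC occurs at positions 88–96; this primer anneals to the bottom strand there with its 3' end pointing downstream.
Reverse complement of the reverse primer: GAACGCT. This occurs on the top strand at positions 160–166.
The product is the template from position 88 through 166 (79 bp).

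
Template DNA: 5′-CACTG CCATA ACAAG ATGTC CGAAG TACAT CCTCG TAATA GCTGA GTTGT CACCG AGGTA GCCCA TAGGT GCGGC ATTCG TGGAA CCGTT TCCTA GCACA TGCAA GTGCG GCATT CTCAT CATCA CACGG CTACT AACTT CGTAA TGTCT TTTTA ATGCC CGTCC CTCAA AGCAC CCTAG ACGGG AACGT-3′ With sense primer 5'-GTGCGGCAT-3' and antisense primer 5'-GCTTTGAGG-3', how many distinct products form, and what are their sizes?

Two products: 105 bp, 68 bp

The forward primer GTGCGGCAT matches the top strand at positions 69–77, 106–114.
The reverse primer's reverse complement is CCTCAAAGC, matching at positions 165–173.
Each forward site pairs with the reverse site to give a product ending at position 173: sizes 105, 68 bp.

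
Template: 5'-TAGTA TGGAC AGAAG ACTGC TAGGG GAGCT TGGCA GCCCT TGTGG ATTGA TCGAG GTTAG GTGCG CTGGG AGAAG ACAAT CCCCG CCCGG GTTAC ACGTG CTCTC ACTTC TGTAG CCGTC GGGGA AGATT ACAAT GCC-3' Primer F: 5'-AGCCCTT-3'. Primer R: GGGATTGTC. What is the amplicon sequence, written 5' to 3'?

Scanning the template, AGCCCTT occurs at positions 35–41; this primer anneals to the bottom strand there with its 3' end pointing downstream.
The reverse primer's reverse complement is GACAATCCC, which matches the template at positions 75–83.
The product is the template from position 35 through 83 (49 bp).

5'-AGCCCTTGTGGATTGATCGAGGTTAGGTGCGCTGGGAGAAGACAATCCC-3'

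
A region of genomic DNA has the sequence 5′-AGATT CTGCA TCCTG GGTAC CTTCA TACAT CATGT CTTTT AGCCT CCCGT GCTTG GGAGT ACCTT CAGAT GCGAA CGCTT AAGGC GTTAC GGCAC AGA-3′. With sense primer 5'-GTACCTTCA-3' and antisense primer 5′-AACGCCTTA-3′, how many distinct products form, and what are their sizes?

The forward primer GTACCTTCA matches the top strand at positions 17–25, 59–67.
The reverse primer's reverse complement is TAAGGCGTT, matching at positions 80–88.
Each forward site pairs with the reverse site to give a product ending at position 88: sizes 72, 30 bp.

Two products: 72 bp, 30 bp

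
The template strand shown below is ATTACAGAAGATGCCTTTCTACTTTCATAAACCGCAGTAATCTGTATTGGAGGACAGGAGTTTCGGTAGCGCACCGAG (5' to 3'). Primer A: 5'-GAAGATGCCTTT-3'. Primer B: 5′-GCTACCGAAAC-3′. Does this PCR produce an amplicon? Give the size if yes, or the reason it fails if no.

Yes — a 64 bp product.

Primer A (GAAGATGCCTTT) matches the top strand at positions 7–18; it acts as a forward primer.
Primer B's reverse complement is GTTTCGGTAGC, matching the top strand at positions 60–70; it acts as a reverse primer.
The 3' ends face each other across positions 7–70, giving a 64 bp product.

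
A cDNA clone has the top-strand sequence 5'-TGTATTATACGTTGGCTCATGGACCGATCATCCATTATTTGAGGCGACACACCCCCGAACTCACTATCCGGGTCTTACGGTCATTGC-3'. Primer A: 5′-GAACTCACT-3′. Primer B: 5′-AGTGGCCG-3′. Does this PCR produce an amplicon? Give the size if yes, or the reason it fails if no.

No product — primer B has no binding site in the template.

Primer B (AGTGGCCG) does not match the top strand, and its reverse complement CGGCCACT does not match either.
With no annealing site for primer B, no amplification occurs.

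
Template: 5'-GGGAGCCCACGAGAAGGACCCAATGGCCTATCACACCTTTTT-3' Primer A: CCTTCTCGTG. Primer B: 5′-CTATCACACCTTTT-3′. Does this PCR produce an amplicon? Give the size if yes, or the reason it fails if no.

Primer A (CCTTCTCGTG) has reverse complement CACGAGAAGG, which matches the top strand at positions 8–17; primer A anneals to the top strand there with its 3' end pointing upstream toward position 8.
Primer B (CTATCACACCTTTT) matches the top strand directly at positions 28–41; it anneals to the bottom strand with its 3' end pointing downstream toward position 41.
The 3' ends diverge (primer A extends toward position 1, primer B toward position 42), so the primers never converge on a shared product.

No product — the primers' 3' ends point away from each other.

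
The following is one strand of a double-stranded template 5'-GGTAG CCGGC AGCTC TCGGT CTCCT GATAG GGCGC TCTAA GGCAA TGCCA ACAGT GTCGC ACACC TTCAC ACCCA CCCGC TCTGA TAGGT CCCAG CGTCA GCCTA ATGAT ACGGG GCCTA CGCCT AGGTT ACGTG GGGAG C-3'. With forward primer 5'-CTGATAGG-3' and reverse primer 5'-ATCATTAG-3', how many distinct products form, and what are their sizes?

Two products: 87 bp, 29 bp

The forward primer CTGATAGG matches the top strand at positions 24–31, 82–89.
The reverse primer's reverse complement is CTAATGAT, matching at positions 103–110.
Each forward site pairs with the reverse site to give a product ending at position 110: sizes 87, 29 bp.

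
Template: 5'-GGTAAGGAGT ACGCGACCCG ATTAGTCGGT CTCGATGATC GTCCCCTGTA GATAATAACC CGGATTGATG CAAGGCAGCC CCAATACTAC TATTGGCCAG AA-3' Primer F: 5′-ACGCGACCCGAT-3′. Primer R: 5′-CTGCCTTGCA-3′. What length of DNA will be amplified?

The forward primer matches the template at positions 11–22.
The reverse primer's reverse complement is TGCAAGGCAG, which matches the template at positions 69–78.
Product length = (reverse-primer end) − (forward-primer start) + 1 = 78 − 11 + 1 = 68 bp.

68 bp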